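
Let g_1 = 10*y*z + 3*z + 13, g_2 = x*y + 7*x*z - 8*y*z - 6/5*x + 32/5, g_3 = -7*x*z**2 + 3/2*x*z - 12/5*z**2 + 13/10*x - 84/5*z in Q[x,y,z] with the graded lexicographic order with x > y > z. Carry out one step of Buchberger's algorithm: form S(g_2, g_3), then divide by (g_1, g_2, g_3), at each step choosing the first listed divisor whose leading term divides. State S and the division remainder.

lcm(LM(g_2), LM(g_3)) = x*y*z**2.
S = (lcm/LT(g_2))·g_2 − (lcm/LT(g_3))·g_3 = 7*x*z**3 - 8*y*z**3 + 3/14*x*y*z - 6/5*x*z**2 - 12/35*y*z**2 + 13/70*x*y - 12/5*y*z + 32/5*z**2.
Reduce S modulo (g_1, g_2, g_3) in that order:
  leading term x*z**3: subtract (-z)·g_3 from 7*x*z**3 - 8*y*z**3 + 3/14*x*y*z - 6/5*x*z**2 - 12/35*y*z**2 + 13/70*x*y - 12/5*y*z + 32/5*z**2 → -8*y*z**3 + 3/14*x*y*z + 3/10*x*z**2 - 12/35*y*z**2 - 12/5*z**3 + 13/70*x*y + 13/10*x*z - 12/5*y*z - 52/5*z**2
  leading term y*z**3: subtract (-4/5*z**2)·g_1 from -8*y*z**3 + 3/14*x*y*z + 3/10*x*z**2 - 12/35*y*z**2 - 12/5*z**3 + 13/70*x*y + 13/10*x*z - 12/5*y*z - 52/5*z**2 → 3/14*x*y*z + 3/10*x*z**2 - 12/35*y*z**2 + 13/70*x*y + 13/10*x*z - 12/5*y*z
  leading term x*y*z: subtract (3/140*x)·g_1 from 3/14*x*y*z + 3/10*x*z**2 - 12/35*y*z**2 + 13/70*x*y + 13/10*x*z - 12/5*y*z → 3/10*x*z**2 - 12/35*y*z**2 + 13/70*x*y + 173/140*x*z - 12/5*y*z - 39/140*x
  leading term x*z**2: subtract (-3/70)·g_3 from 3/10*x*z**2 - 12/35*y*z**2 + 13/70*x*y + 173/140*x*z - 12/5*y*z - 39/140*x → -12/35*y*z**2 + 13/70*x*y + 13/10*x*z - 12/5*y*z - 18/175*z**2 - 39/175*x - 18/25*z
  leading term y*z**2: subtract (-6/175*z)·g_1 from -12/35*y*z**2 + 13/70*x*y + 13/10*x*z - 12/5*y*z - 18/175*z**2 - 39/175*x - 18/25*z → 13/70*x*y + 13/10*x*z - 12/5*y*z - 39/175*x - 48/175*z
  leading term x*y: subtract (13/70)·g_2 from 13/70*x*y + 13/10*x*z - 12/5*y*z - 39/175*x - 48/175*z → -32/35*y*z - 48/175*z - 208/175
  leading term y*z: subtract (-16/175)·g_1 from -32/35*y*z - 48/175*z - 208/175 → 0
The remainder is 0, so this S-polynomial contributes no new basis element.
An S-polynomial is built so that the two leading terms cancel; whether anything survives reduction is exactly the Gröbner-basis criterion.

S(g_2, g_3) = 7*x*z**3 - 8*y*z**3 + 3/14*x*y*z - 6/5*x*z**2 - 12/35*y*z**2 + 13/70*x*y - 12/5*y*z + 32/5*z**2; remainder on division = 0.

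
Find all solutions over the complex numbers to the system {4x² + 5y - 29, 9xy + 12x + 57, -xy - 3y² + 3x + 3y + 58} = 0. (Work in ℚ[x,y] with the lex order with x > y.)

Compute a lex Gröbner basis by Buchberger's algorithm.
f_1 = 4x² + 5y - 29, LT = x².
f_2 = 9xy + 12x + 57, LT = xy.
f_3 = -xy + 3x - 3y² + 3y + 58, LT = xy.

S(f_1,f_2): lcm = x²y. S = -4/3x² - 19/3x + 5/4y² - 29/4y.
  leading term x²: subtract (-⅓)·f_1 from -4/3x² - 19/3x + 5/4y² - 29/4y → -19/3x + 5/4y² - 67/12y - 29/3
  leading term x: no divisor's leading term divides it; move -19/3x to the remainder.
  leading term y²: no divisor's leading term divides it; move 5/4y² to the remainder.
  leading term y: no divisor's leading term divides it; move -67/12y to the remainder.
  leading term 1: no divisor's leading term divides it; move -29/3 to the remainder.
  remainder -19/3x + 5/4y² - 67/12y - 29/3 ≠ 0; add h_4 = -19/3x + 5/4y² - 67/12y - 29/3 to the basis.

S(f_1,f_3): lcm = x²y. S = 3x² - 3xy² + 3xy + 58x + 5/4y² - 29/4y.
  leading term x²: subtract (¾)·f_1 from 3x² - 3xy² + 3xy + 58x + 5/4y² - 29/4y → -3xy² + 3xy + 58x + 5/4y² - 11y + 87/4
  leading term xy²: subtract (-⅓y)·f_2 from -3xy² + 3xy + 58x + 5/4y² - 11y + 87/4 → 7xy + 58x + 5/4y² + 8y + 87/4
  leading term xy: subtract (7/9)·f_2 from 7xy + 58x + 5/4y² + 8y + 87/4 → 146/3x + 5/4y² + 8y - 271/12
  leading term x: subtract (-146/19)·h_4 from 146/3x + 5/4y² + 8y - 271/12 → 825/76y² - 3979/114y - 22085/228
  leading term y²: no divisor's leading term divides it; move 825/76y² to the remainder.
  leading term y: no divisor's leading term divides it; move -3979/114y to the remainder.
  leading term 1: no divisor's leading term divides it; move -22085/228 to the remainder.
  remainder 825/76y² - 3979/114y - 22085/228 ≠ 0; add h_5 = 825/76y² - 3979/114y - 22085/228 to the basis.

S(f_2,f_3): lcm = xy. S = 13/3x - 3y² + 3y + 193/3.
  leading term x: subtract (-13/19)·h_4 from 13/3x - 3y² + 3y + 193/3 → -163/76y² - 187/228y + 3290/57
  leading term y²: subtract (-163/825)·h_5 from -163/76y² - 187/228y + 3290/57 → -76391/9900y + 76391/1980
  leading term y: no divisor's leading term divides it; move -76391/9900y to the remainder.
  leading term 1: no divisor's leading term divides it; move 76391/1980 to the remainder.
  remainder -76391/9900y + 76391/1980 ≠ 0; add h_6 = -76391/9900y + 76391/1980 to the basis.

The other S-polynomials (S(f_1,h_4), S(f_2,h_4), S(f_3,h_4), S(f_1,h_5), S(f_2,h_5), S(f_3,h_5), S(h_4,h_5), S(f_1,h_6), S(f_2,h_6), S(f_3,h_6), S(h_4,h_6), S(h_5,h_6)) all reduce to 0 modulo the current basis, so we have a Gröbner basis.
Inter-reduce: drop elements whose leading term is divisible by another's, tail-reduce, and make monic.
Reduced Gröbner basis: {x + 1, y - 5}.

Since the basis is lex-ordered, y - 5 is univariate in y. Its roots are {5}. Back-substituting each root into the other basis elements fixes the other coordinates.
  y = 5: the earlier basis element becomes x + 1 = 0, giving x = -1 — point (-1, 5).

{(-1, 5)}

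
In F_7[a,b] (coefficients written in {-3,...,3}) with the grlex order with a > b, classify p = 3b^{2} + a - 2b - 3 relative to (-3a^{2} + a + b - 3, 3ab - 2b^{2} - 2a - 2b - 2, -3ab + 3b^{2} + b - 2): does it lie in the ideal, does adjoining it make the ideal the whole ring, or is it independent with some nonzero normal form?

First compute the reduced Gröbner basis of I by Buchberger's algorithm.
f_1 = -3a^{2} + a + b - 3, LT = a^{2}.
f_2 = 3ab - 2b^{2} - 2a - 2b - 2, LT = ab.
f_3 = -3ab + 3b^{2} + b - 2, LT = ab.

S(f_1,f_2): lcm = a^{2}b. S = 3ab^{2} + 3a^{2} - 2ab + 2b^{2} + 3a + b.
  leading term ab^{2}: subtract (b)·f_2 from 3ab^{2} + 3a^{2} - 2ab + 2b^{2} + 3a + b → 2b^{3} + 3a^{2} - 3b^{2} + 3a + 3b
  leading term b^{3}: no divisor's leading term divides it; move 2b^{3} to the remainder.
  leading term a^{2}: subtract (-1)·f_1 from 3a^{2} - 3b^{2} + 3a + 3b → -3b^{2} - 3a - 3b - 3
  leading term b^{2}: no divisor's leading term divides it; move -3b^{2} to the remainder.
  leading term a: no divisor's leading term divides it; move -3a to the remainder.
  leading term b: no divisor's leading term divides it; move -3b to the remainder.
  leading term 1: no divisor's leading term divides it; move -3 to the remainder.
  remainder 2b^{3} - 3b^{2} - 3a - 3b - 3 ≠ 0; add h_4 = 2b^{3} - 3b^{2} - 3a - 3b - 3 to the basis.

S(f_1,f_3): lcm = a^{2}b. S = ab^{2} + 2b^{2} - 3a + b.
  leading term ab^{2}: subtract (-2b)·f_2 from ab^{2} + 2b^{2} - 3a + b → 3b^{3} + 3ab - 2b^{2} - 3a - 3b
  leading term b^{3}: subtract (-2)·h_4 from 3b^{3} + 3ab - 2b^{2} - 3a - 3b → 3ab - b^{2} - 2a - 2b + 1
  leading term ab: subtract (1)·f_2 from 3ab - b^{2} - 2a - 2b + 1 → b^{2} + 3
  leading term b^{2}: no divisor's leading term divides it; move b^{2} to the remainder.
  leading term 1: no divisor's leading term divides it; move 3 to the remainder.
  remainder b^{2} + 3 ≠ 0; add h_5 = b^{2} + 3 to the basis.

S(f_2,f_3): lcm = ab. S = -2b^{2} - 3a + 2b + 1.
  leading term b^{2}: subtract (-2)·h_5 from -2b^{2} - 3a + 2b + 1 → -3a + 2b
  leading term a: no divisor's leading term divides it; move -3a to the remainder.
  leading term b: no divisor's leading term divides it; move 2b to the remainder.
  remainder -3a + 2b ≠ 0; add h_6 = -3a + 2b to the basis.

S(f_1,h_4): leading monomials are coprime, so the S-polynomial reduces to 0 (Buchberger's first criterion).
S(f_2,h_4): lcm = ab^{3}. S = -3b^{4} + 2ab^{2} - 3b^{3} - 2a^{2} - 2ab - 3b^{2} - 2a.
  leading term b^{4}: subtract (2b)·h_4 from -3b^{4} + 2ab^{2} - 3b^{3} - 2a^{2} - 2ab - 3b^{2} - 2a → 2ab^{2} + 3b^{3} - 2a^{2} - 3ab + 3b^{2} - 2a - b
  leading term ab^{2}: subtract (3b)·f_2 from 2ab^{2} + 3b^{3} - 2a^{2} - 3ab + 3b^{2} - 2a - b → 2b^{3} - 2a^{2} + 3ab + 2b^{2} - 2a - 2b
  leading term b^{3}: subtract (1)·h_4 from 2b^{3} - 2a^{2} + 3ab + 2b^{2} - 2a - 2b → -2a^{2} + 3ab - 2b^{2} + a + b + 3
  leading term a^{2}: subtract (3)·f_1 from -2a^{2} + 3ab - 2b^{2} + a + b + 3 → 3ab - 2b^{2} - 2a - 2b - 2
  leading term ab: subtract (1)·f_2 from 3ab - 2b^{2} - 2a - 2b - 2 → 0
  remainder 0.

S(f_3,h_4): lcm = ab^{3}. S = -b^{4} - 2ab^{2} + 2b^{3} - 2a^{2} - 2ab + 3b^{2} - 2a.
  leading term b^{4}: subtract (3b)·h_4 from -b^{4} - 2ab^{2} + 2b^{3} - 2a^{2} - 2ab + 3b^{2} - 2a → -2ab^{2} - 3b^{3} - 2a^{2} - 2b^{2} - 2a + 2b
  leading term ab^{2}: subtract (-3b)·f_2 from -2ab^{2} - 3b^{3} - 2a^{2} - 2b^{2} - 2a + 2b → -2b^{3} - 2a^{2} + ab - b^{2} - 2a + 3b
  leading term b^{3}: subtract (-1)·h_4 from -2b^{3} - 2a^{2} + ab - b^{2} - 2a + 3b → -2a^{2} + ab + 3b^{2} + 2a - 3
  leading term a^{2}: subtract (3)·f_1 from -2a^{2} + ab + 3b^{2} + 2a - 3 → ab + 3b^{2} - a - 3b - 1
  leading term ab: subtract (-2)·f_2 from ab + 3b^{2} - a - 3b - 1 → -b^{2} + 2a + 2
  leading term b^{2}: subtract (-1)·h_5 from -b^{2} + 2a + 2 → 2a - 2
  leading term a: subtract (-3)·h_6 from 2a - 2 → -b - 2
  leading term b: no divisor's leading term divides it; move -b to the remainder.
  leading term 1: no divisor's leading term divides it; move -2 to the remainder.
  remainder -b - 2 ≠ 0; add h_7 = -b - 2 to the basis.

S(f_1,h_5): leading monomials are coprime, so the S-polynomial reduces to 0 (Buchberger's first criterion).
S(f_2,h_5): lcm = ab^{2}. S = -3b^{3} - 3ab - 3b^{2} - 3a - 3b.
  leading term b^{3}: subtract (2)·h_4 from -3b^{3} - 3ab - 3b^{2} - 3a - 3b → -3ab + 3b^{2} + 3a + 3b - 1
  leading term ab: subtract (-1)·f_2 from -3ab + 3b^{2} + 3a + 3b - 1 → b^{2} + a + b - 3
  leading term b^{2}: subtract (1)·h_5 from b^{2} + a + b - 3 → a + b + 1
  leading term a: subtract (2)·h_6 from a + b + 1 → -3b + 1
  leading term b: subtract (3)·h_7 from -3b + 1 → 0
  remainder 0.

S(f_3,h_5): lcm = ab^{2}. S = -b^{3} + 2b^{2} - 3a + 3b.
  leading term b^{3}: subtract (3)·h_4 from -b^{3} + 2b^{2} - 3a + 3b → -3b^{2} - a - 2b + 2
  leading term b^{2}: subtract (-3)·h_5 from -3b^{2} - a - 2b + 2 → -a - 2b - 3
  leading term a: subtract (-2)·h_6 from -a - 2b - 3 → 2b - 3
  leading term b: subtract (-2)·h_7 from 2b - 3 → 0
  remainder 0.

S(h_4,h_5): lcm = b^{3}. S = 2b^{2} + 2a - b + 2.
  leading term b^{2}: subtract (2)·h_5 from 2b^{2} + 2a - b + 2 → 2a - b + 3
  leading term a: subtract (-3)·h_6 from 2a - b + 3 → -2b + 3
  leading term b: subtract (2)·h_7 from -2b + 3 → 0
  remainder 0.

S(f_1,h_6): lcm = a^{2}. S = 3ab + 2a + 2b + 1.
  leading term ab: subtract (1)·f_2 from 3ab + 2a + 2b + 1 → 2b^{2} - 3a - 3b + 3
  leading term b^{2}: subtract (2)·h_5 from 2b^{2} - 3a - 3b + 3 → -3a - 3b - 3
  leading term a: subtract (1)·h_6 from -3a - 3b - 3 → 2b - 3
  leading term b: subtract (-2)·h_7 from 2b - 3 → 0
  remainder 0.

S(f_2,h_6): lcm = ab. S = -3a - 3b - 3.
  leading term a: subtract (1)·h_6 from -3a - 3b - 3 → 2b - 3
  leading term b: subtract (-2)·h_7 from 2b - 3 → 0
  remainder 0.

S(f_3,h_6): lcm = ab. S = 2b^{2} + 2b + 3.
  leading term b^{2}: subtract (2)·h_5 from 2b^{2} + 2b + 3 → 2b - 3
  leading term b: subtract (-2)·h_7 from 2b - 3 → 0
  remainder 0.

S(h_4,h_6): leading monomials are coprime, so the S-polynomial reduces to 0 (Buchberger's first criterion).
S(h_5,h_6): leading monomials are coprime, so the S-polynomial reduces to 0 (Buchberger's first criterion).
S(f_1,h_7): leading monomials are coprime, so the S-polynomial reduces to 0 (Buchberger's first criterion).
S(f_2,h_7): lcm = ab. S = -3b^{2} + 2a - 3b - 3.
  leading term b^{2}: subtract (-3)·h_5 from -3b^{2} + 2a - 3b - 3 → 2a - 3b - 1
  leading term a: subtract (-3)·h_6 from 2a - 3b - 1 → 3b - 1
  leading term b: subtract (-3)·h_7 from 3b - 1 → 0
  remainder 0.

S(f_3,h_7): lcm = ab. S = -b^{2} - 2a + 2b + 3.
  leading term b^{2}: subtract (-1)·h_5 from -b^{2} - 2a + 2b + 3 → -2a + 2b - 1
  leading term a: subtract (3)·h_6 from -2a + 2b - 1 → 3b - 1
  leading term b: subtract (-3)·h_7 from 3b - 1 → 0
  remainder 0.

S(h_4,h_7): lcm = b^{3}. S = 2a + 2b + 2.
  leading term a: subtract (-3)·h_6 from 2a + 2b + 2 → b + 2
  leading term b: subtract (-1)·h_7 from b + 2 → 0
  remainder 0.

S(h_5,h_7): lcm = b^{2}. S = -2b + 3.
  leading term b: subtract (2)·h_7 from -2b + 3 → 0
  remainder 0.

S(h_6,h_7): leading monomials are coprime, so the S-polynomial reduces to 0 (Buchberger's first criterion).
Every S-polynomial of the final basis reduces to 0, so we have a Gröbner basis.
Inter-reduce: drop elements whose leading term is divisible by another's, tail-reduce, and make monic.
Reduced Gröbner basis: {a - 1, b + 2}.
Label its elements g_1 = a - 1, g_2 = b + 2.

Reduce p = 3b^{2} + a - 2b - 3 modulo G:
  leading term b^{2}: subtract (3b)·g_2 from 3b^{2} + a - 2b - 3 → a - b - 3
  leading term a: subtract (1)·g_1 from a - b - 3 → -b - 2
  leading term b: subtract (-1)·g_2 from -b - 2 → 0
  normal form = 0.
Since the normal form is 0, p ∈ I.

3b^{2} + a - 2b - 3 lies in I (it reduces to 0).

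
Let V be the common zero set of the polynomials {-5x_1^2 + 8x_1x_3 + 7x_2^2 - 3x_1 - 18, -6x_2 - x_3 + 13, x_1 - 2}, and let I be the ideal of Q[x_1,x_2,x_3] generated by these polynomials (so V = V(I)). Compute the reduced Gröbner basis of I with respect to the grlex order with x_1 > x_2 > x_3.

f_1 = -5x_1^2 + 8x_1x_3 + 7x_2^2 - 3x_1 - 18, LT = x_1^2.
f_2 = -6x_2 - x_3 + 13, LT = x_2.
f_3 = x_1 - 2, LT = x_1.

S(f_1,f_3): lcm = x_1^2. S = -8/5x_1x_3 - 7/5x_2^2 + 13/5x_1 + 18/5.
  leading term x_1x_3: subtract (-8/5x_3)·f_3 from -8/5x_1x_3 - 7/5x_2^2 + 13/5x_1 + 18/5 → -7/5x_2^2 + 13/5x_1 - 16/5x_3 + 18/5
  leading term x_2^2: subtract (7/30x_2)·f_2 from -7/5x_2^2 + 13/5x_1 - 16/5x_3 + 18/5 → 7/30x_2x_3 + 13/5x_1 - 91/30x_2 - 16/5x_3 + 18/5
  leading term x_2x_3: subtract (-7/180x_3)·f_2 from 7/30x_2x_3 + 13/5x_1 - 91/30x_2 - 16/5x_3 + 18/5 → -7/180x_3^2 + 13/5x_1 - 91/30x_2 - 97/36x_3 + 18/5
  leading term x_3^2: no divisor's leading term divides it; move -7/180x_3^2 to the remainder.
  leading term x_1: subtract (13/5)·f_3 from 13/5x_1 - 91/30x_2 - 97/36x_3 + 18/5 → -91/30x_2 - 97/36x_3 + 44/5
  leading term x_2: subtract (91/180)·f_2 from -91/30x_2 - 97/36x_3 + 44/5 → -197/90x_3 + 401/180
  leading term x_3: no divisor's leading term divides it; move -197/90x_3 to the remainder.
  leading term 1: no divisor's leading term divides it; move 401/180 to the remainder.
  remainder -7/180x_3^2 - 197/90x_3 + 401/180 ≠ 0; add g_4 = -7/180x_3^2 - 197/90x_3 + 401/180 to the basis.

The other S-polynomials (S(f_1,f_2), S(f_2,f_3), S(f_1,g_4), S(f_2,g_4), S(f_3,g_4)) all reduce to 0 modulo the current basis, so we have a Gröbner basis.
Inter-reduce: drop elements whose leading term is divisible by another's, tail-reduce, and make monic.

G = {x_3^2 + 394/7x_3 - 401/7, x_1 - 2, x_2 + 1/6x_3 - 13/6}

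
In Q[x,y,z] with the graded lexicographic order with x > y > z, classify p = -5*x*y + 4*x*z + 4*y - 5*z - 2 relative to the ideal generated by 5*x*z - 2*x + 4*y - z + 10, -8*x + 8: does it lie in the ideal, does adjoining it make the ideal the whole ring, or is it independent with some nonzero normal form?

First compute the reduced Gröbner basis of I by Buchberger's algorithm.
f_1 = 5*x*z - 2*x + 4*y - z + 10, LT = x*z.
f_2 = -8*x + 8, LT = x.

S(f_1,f_2): lcm = x*z. S = -2/5*x + 4/5*y + 4/5*z + 2.
  leading term x: subtract (1/20)·f_2 from -2/5*x + 4/5*y + 4/5*z + 2 → 4/5*y + 4/5*z + 8/5
  leading term y: no divisor's leading term divides it; move 4/5*y to the remainder.
  leading term z: no divisor's leading term divides it; move 4/5*z to the remainder.
  leading term 1: no divisor's leading term divides it; move 8/5 to the remainder.
  remainder 4/5*y + 4/5*z + 8/5 ≠ 0; add h_3 = 4/5*y + 4/5*z + 8/5 to the basis.

The other S-polynomials (S(f_1,h_3), S(f_2,h_3)) all reduce to 0 modulo the current basis, so we have a Gröbner basis.
Inter-reduce: drop elements whose leading term is divisible by another's, tail-reduce, and make monic.
Reduced Gröbner basis: {x - 1, y + z + 2}.
Label its elements g_1 = x - 1, g_2 = y + z + 2.

Reduce p = -5*x*y + 4*x*z + 4*y - 5*z - 2 modulo G:
  leading term x*y: subtract (-5*y)·g_1 from -5*x*y + 4*x*z + 4*y - 5*z - 2 → 4*x*z - y - 5*z - 2
  leading term x*z: subtract (4*z)·g_1 from 4*x*z - y - 5*z - 2 → -y - z - 2
  leading term y: subtract (-1)·g_2 from -y - z - 2 → 0
  normal form = 0.
Since the normal form is 0, p ∈ I.

-5*x*y + 4*x*z + 4*y - 5*z - 2 lies in I (it reduces to 0).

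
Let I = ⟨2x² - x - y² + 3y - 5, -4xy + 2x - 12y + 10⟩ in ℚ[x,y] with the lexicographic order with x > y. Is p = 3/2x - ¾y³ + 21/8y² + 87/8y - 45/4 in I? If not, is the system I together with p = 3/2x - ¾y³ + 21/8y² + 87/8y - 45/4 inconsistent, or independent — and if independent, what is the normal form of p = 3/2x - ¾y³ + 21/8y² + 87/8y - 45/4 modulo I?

3/2x - ¾y³ + 21/8y² + 87/8y - 45/4 lies in I (it reduces to 0).

First compute the reduced Gröbner basis of I by Buchberger's algorithm.
f_1 = 2x² - x - y² + 3y - 5, LT = x².
f_2 = -4xy + 2x - 12y + 10, LT = xy.

S(f_1,f_2): lcm = x²y. S = ½x² - 7/2xy + 5/2x - ½y³ + 3/2y² - 5/2y.
  leading term x²: subtract (¼)·f_1 from ½x² - 7/2xy + 5/2x - ½y³ + 3/2y² - 5/2y → -7/2xy + 11/4x - ½y³ + 7/4y² - 13/4y + 5/4
  leading term xy: subtract (⅞)·f_2 from -7/2xy + 11/4x - ½y³ + 7/4y² - 13/4y + 5/4 → x - ½y³ + 7/4y² + 29/4y - 15/2
  leading term x: no divisor's leading term divides it; move x to the remainder.
  leading term y³: no divisor's leading term divides it; move -½y³ to the remainder.
  leading term y²: no divisor's leading term divides it; move 7/4y² to the remainder.
  leading term y: no divisor's leading term divides it; move 29/4y to the remainder.
  leading term 1: no divisor's leading term divides it; move -15/2 to the remainder.
  remainder x - ½y³ + 7/4y² + 29/4y - 15/2 ≠ 0; add h_3 = x - ½y³ + 7/4y² + 29/4y - 15/2 to the basis.

S(f_1,h_3): lcm = x². S = ½xy³ - 7/4xy² - 29/4xy + 7x - ½y² + 3/2y - 5/2.
  leading term xy³: subtract (-⅛y²)·f_2 from ½xy³ - 7/4xy² - 29/4xy + 7x - ½y² + 3/2y - 5/2 → -3/2xy² - 29/4xy + 7x - 3/2y³ + ¾y² + 3/2y - 5/2
  leading term xy²: subtract (⅜y)·f_2 from -3/2xy² - 29/4xy + 7x - 3/2y³ + ¾y² + 3/2y - 5/2 → -8xy + 7x - 3/2y³ + 21/4y² - 9/4y - 5/2
  leading term xy: subtract (2)·f_2 from -8xy + 7x - 3/2y³ + 21/4y² - 9/4y - 5/2 → 3x - 3/2y³ + 21/4y² + 87/4y - 45/2
  leading term x: subtract (3)·h_3 from 3x - 3/2y³ + 21/4y² + 87/4y - 45/2 → 0
  remainder 0.

S(f_2,h_3): lcm = xy. S = -½x + ½y⁴ - 7/4y³ - 29/4y² + 21/2y - 5/2.
  leading term x: subtract (-½)·h_3 from -½x + ½y⁴ - 7/4y³ - 29/4y² + 21/2y - 5/2 → ½y⁴ - 2y³ - 51/8y² + 113/8y - 25/4
  leading term y⁴: no divisor's leading term divides it; move ½y⁴ to the remainder.
  leading term y³: no divisor's leading term divides it; move -2y³ to the remainder.
  leading term y²: no divisor's leading term divides it; move -51/8y² to the remainder.
  leading term y: no divisor's leading term divides it; move 113/8y to the remainder.
  leading term 1: no divisor's leading term divides it; move -25/4 to the remainder.
  remainder ½y⁴ - 2y³ - 51/8y² + 113/8y - 25/4 ≠ 0; add h_4 = ½y⁴ - 2y³ - 51/8y² + 113/8y - 25/4 to the basis.

S(f_1,h_4): leading monomials are coprime, so the S-polynomial reduces to 0 (Buchberger's first criterion).
S(f_2,h_4): lcm = xy⁴. S = 7/2xy³ + 51/4xy² - 113/4xy + 25/2x + 3y⁴ - 5/2y³.
  leading term xy³: subtract (-⅞y²)·f_2 from 7/2xy³ + 51/4xy² - 113/4xy + 25/2x + 3y⁴ - 5/2y³ → 29/2xy² - 113/4xy + 25/2x + 3y⁴ - 13y³ + 35/4y²
  leading term xy²: subtract (-29/8y)·f_2 from 29/2xy² - 113/4xy + 25/2x + 3y⁴ - 13y³ + 35/4y² → -21xy + 25/2x + 3y⁴ - 13y³ - 139/4y² + 145/4y
  leading term xy: subtract (21/4)·f_2 from -21xy + 25/2x + 3y⁴ - 13y³ - 139/4y² + 145/4y → 2x + 3y⁴ - 13y³ - 139/4y² + 397/4y - 105/2
  leading term x: subtract (2)·h_3 from 2x + 3y⁴ - 13y³ - 139/4y² + 397/4y - 105/2 → 3y⁴ - 12y³ - 153/4y² + 339/4y - 75/2
  leading term y⁴: subtract (6)·h_4 from 3y⁴ - 12y³ - 153/4y² + 339/4y - 75/2 → 0
  remainder 0.

S(h_3,h_4): leading monomials are coprime, so the S-polynomial reduces to 0 (Buchberger's first criterion).
Every S-polynomial of the final basis reduces to 0, so we have a Gröbner basis.
Inter-reduce: drop elements whose leading term is divisible by another's, tail-reduce, and make monic.
Reduced Gröbner basis: {x - ½y³ + 7/4y² + 29/4y - 15/2, y⁴ - 4y³ - 51/4y² + 113/4y - 25/2}.
Label its elements g_1 = x - ½y³ + 7/4y² + 29/4y - 15/2, g_2 = y⁴ - 4y³ - 51/4y² + 113/4y - 25/2.

Reduce p = 3/2x - ¾y³ + 21/8y² + 87/8y - 45/4 modulo G:
  leading term x: subtract (3/2)·g_1 from 3/2x - ¾y³ + 21/8y² + 87/8y - 45/4 → 0
  normal form = 0.
Since the normal form is 0, p ∈ I.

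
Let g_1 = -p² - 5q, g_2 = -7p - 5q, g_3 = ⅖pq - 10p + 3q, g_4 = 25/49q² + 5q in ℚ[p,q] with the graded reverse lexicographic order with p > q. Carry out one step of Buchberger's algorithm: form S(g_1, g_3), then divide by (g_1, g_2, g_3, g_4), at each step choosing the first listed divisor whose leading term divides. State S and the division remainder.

S(g_1, g_3) = 25p² - 15/2pq + 5q²; remainder on division = -453/2q.

lcm(LM(g_1), LM(g_3)) = p²q.
S = (lcm/LT(g_1))·g_1 − (lcm/LT(g_3))·g_3 = 25p² - 15/2pq + 5q².
Reduce S modulo (g_1, g_2, g_3, g_4) in that order:
  leading term p²: subtract (-25)·g_1 from 25p² - 15/2pq + 5q² → -15/2pq + 5q² - 125q
  leading term pq: subtract (15/14q)·g_2 from -15/2pq + 5q² - 125q → 145/14q² - 125q
  leading term q²: subtract (203/10)·g_4 from 145/14q² - 125q → -453/2q
  leading term q: no divisor's leading term divides it; move -453/2q to the remainder.
The remainder -453/2q is nonzero, so it would be added as the next basis element.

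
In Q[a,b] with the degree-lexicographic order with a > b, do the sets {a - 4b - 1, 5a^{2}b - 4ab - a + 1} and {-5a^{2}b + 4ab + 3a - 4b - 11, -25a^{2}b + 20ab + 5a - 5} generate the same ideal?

Since reduced Gröbner bases are canonical representatives of ideals under a given ordering, it suffices to compute and compare them.
Buchberger on the first generating set:
f_1 = a - 4b - 1, LT = a.
f_2 = 5a^{2}b - 4ab - a + 1, LT = a^{2}b.

S(f_1,f_2): lcm = a^{2}b. S = -4ab^{2} - \tfrac{1}{5}ab + \tfrac{1}{5}a - \tfrac{1}{5}.
  leading term ab^{2}: subtract (-4b^{2})·f_1 from -4ab^{2} - \tfrac{1}{5}ab + \tfrac{1}{5}a - \tfrac{1}{5} → -16b^{3} - \tfrac{1}{5}ab - 4b^{2} + \tfrac{1}{5}a - \tfrac{1}{5}
  leading term b^{3}: no divisor's leading term divides it; move -16b^{3} to the remainder.
  leading term ab: subtract (-\tfrac{1}{5}b)·f_1 from -\tfrac{1}{5}ab - 4b^{2} + \tfrac{1}{5}a - \tfrac{1}{5} → -\tfrac{24}{5}b^{2} + \tfrac{1}{5}a - \tfrac{1}{5}b - \tfrac{1}{5}
  leading term b^{2}: no divisor's leading term divides it; move -\tfrac{24}{5}b^{2} to the remainder.
  leading term a: subtract (\tfrac{1}{5})·f_1 from \tfrac{1}{5}a - \tfrac{1}{5}b - \tfrac{1}{5} → \tfrac{3}{5}b
  leading term b: no divisor's leading term divides it; move \tfrac{3}{5}b to the remainder.
  remainder -16b^{3} - \tfrac{24}{5}b^{2} + \tfrac{3}{5}b ≠ 0; add g_3 = -16b^{3} - \tfrac{24}{5}b^{2} + \tfrac{3}{5}b to the basis.

The other S-polynomials (S(f_1,g_3), S(f_2,g_3)) all reduce to 0 modulo the current basis, so we have a Gröbner basis.
Inter-reduce: drop elements whose leading term is divisible by another's, tail-reduce, and make monic.
Reduced Gröbner basis: {b^{3} + \tfrac{3}{10}b^{2} - \tfrac{3}{80}b, a - 4b - 1}.

Buchberger on the second generating set:
h_1 = -5a^{2}b + 4ab + 3a - 4b - 11, LT = a^{2}b.
h_2 = -25a^{2}b + 20ab + 5a - 5, LT = a^{2}b.

S(h_1,h_2): lcm = a^{2}b. S = -\tfrac{2}{5}a + \tfrac{4}{5}b + 2.
  leading term a: no divisor's leading term divides it; move -\tfrac{2}{5}a to the remainder.
  leading term b: no divisor's leading term divides it; move \tfrac{4}{5}b to the remainder.
  leading term 1: no divisor's leading term divides it; move 2 to the remainder.
  remainder -\tfrac{2}{5}a + \tfrac{4}{5}b + 2 ≠ 0; add k_3 = -\tfrac{2}{5}a + \tfrac{4}{5}b + 2 to the basis.

S(h_1,k_3): lcm = a^{2}b. S = 2ab^{2} + \tfrac{21}{5}ab - \tfrac{3}{5}a + \tfrac{4}{5}b + \tfrac{11}{5}.
  leading term ab^{2}: subtract (-5b^{2})·k_3 from 2ab^{2} + \tfrac{21}{5}ab - \tfrac{3}{5}a + \tfrac{4}{5}b + \tfrac{11}{5} → 4b^{3} + \tfrac{21}{5}ab + 10b^{2} - \tfrac{3}{5}a + \tfrac{4}{5}b + \tfrac{11}{5}
  leading term b^{3}: no divisor's leading term divides it; move 4b^{3} to the remainder.
  leading term ab: subtract (-\tfrac{21}{2}b)·k_3 from \tfrac{21}{5}ab + 10b^{2} - \tfrac{3}{5}a + \tfrac{4}{5}b + \tfrac{11}{5} → \tfrac{92}{5}b^{2} - \tfrac{3}{5}a + \tfrac{109}{5}b + \tfrac{11}{5}
  leading term b^{2}: no divisor's leading term divides it; move \tfrac{92}{5}b^{2} to the remainder.
  leading term a: subtract (\tfrac{3}{2})·k_3 from -\tfrac{3}{5}a + \tfrac{109}{5}b + \tfrac{11}{5} → \tfrac{103}{5}b - \tfrac{4}{5}
  leading term b: no divisor's leading term divides it; move \tfrac{103}{5}b to the remainder.
  leading term 1: no divisor's leading term divides it; move -\tfrac{4}{5} to the remainder.
  remainder 4b^{3} + \tfrac{92}{5}b^{2} + \tfrac{103}{5}b - \tfrac{4}{5} ≠ 0; add k_4 = 4b^{3} + \tfrac{92}{5}b^{2} + \tfrac{103}{5}b - \tfrac{4}{5} to the basis.

The other S-polynomials (S(h_2,k_3), S(h_1,k_4), S(h_2,k_4), S(k_3,k_4)) all reduce to 0 modulo the current basis, so we have a Gröbner basis.
Inter-reduce: drop elements whose leading term is divisible by another's, tail-reduce, and make monic.
Reduced Gröbner basis: {b^{3} + \tfrac{23}{5}b^{2} + \tfrac{103}{20}b - \tfrac{1}{5}, a - 2b - 5}.

These differ, so the ideals are not equal.

No, the ideals differ.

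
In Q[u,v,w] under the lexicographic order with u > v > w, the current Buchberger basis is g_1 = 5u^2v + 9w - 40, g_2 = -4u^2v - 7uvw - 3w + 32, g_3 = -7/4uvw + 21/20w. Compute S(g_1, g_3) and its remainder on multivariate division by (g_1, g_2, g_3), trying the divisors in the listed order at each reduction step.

S(g_1, g_3) = 3/5uw + 9/5w^2 - 8w; remainder on division = 3/5uw + 9/5w^2 - 8w.

lcm(LM(g_1), LM(g_3)) = u^2vw.
S = (lcm/LT(g_1))·g_1 − (lcm/LT(g_3))·g_3 = 3/5uw + 9/5w^2 - 8w.
Reduce S modulo (g_1, g_2, g_3) in that order:
  leading term uw: no divisor's leading term divides it; move 3/5uw to the remainder.
  leading term w^2: no divisor's leading term divides it; move 9/5w^2 to the remainder.
  leading term w: no divisor's leading term divides it; move -8w to the remainder.
The remainder 3/5uw + 9/5w^2 - 8w is nonzero, so it would be added as the next basis element.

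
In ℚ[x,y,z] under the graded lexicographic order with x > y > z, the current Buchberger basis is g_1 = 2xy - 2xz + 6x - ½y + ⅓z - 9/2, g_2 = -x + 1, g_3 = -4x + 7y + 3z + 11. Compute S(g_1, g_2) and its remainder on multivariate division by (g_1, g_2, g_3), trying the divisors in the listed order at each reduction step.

S(g_1, g_2) = -xz + 3x + ¾y + ⅙z - 9/4; remainder on division = ¾y - ⅚z + ¾.

lcm(LM(g_1), LM(g_2)) = xy.
S = (lcm/LT(g_1))·g_1 − (lcm/LT(g_2))·g_2 = -xz + 3x + ¾y + ⅙z - 9/4.
Reduce S modulo (g_1, g_2, g_3) in that order:
  leading term xz: subtract (z)·g_2 from -xz + 3x + ¾y + ⅙z - 9/4 → 3x + ¾y - ⅚z - 9/4
  leading term x: subtract (-3)·g_2 from 3x + ¾y - ⅚z - 9/4 → ¾y - ⅚z + ¾
  leading term y: no divisor's leading term divides it; move ¾y to the remainder.
  leading term z: no divisor's leading term divides it; move -⅚z to the remainder.
  leading term 1: no divisor's leading term divides it; move ¾ to the remainder.
The remainder ¾y - ⅚z + ¾ is nonzero, so it would be added as the next basis element.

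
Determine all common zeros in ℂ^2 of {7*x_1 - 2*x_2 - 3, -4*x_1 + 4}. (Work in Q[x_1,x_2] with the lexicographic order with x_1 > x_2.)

{(1, 2)}

Compute a lex Gröbner basis by Buchberger's algorithm.
f_1 = 7*x_1 - 2*x_2 - 3, LT = x_1.
f_2 = -4*x_1 + 4, LT = x_1.

S(f_1,f_2): lcm = x_1. S = -2/7*x_2 + 4/7.
  leading term x_2: no divisor's leading term divides it; move -2/7*x_2 to the remainder.
  leading term 1: no divisor's leading term divides it; move 4/7 to the remainder.
  remainder -2/7*x_2 + 4/7 ≠ 0; add h_3 = -2/7*x_2 + 4/7 to the basis.

The other S-polynomials (S(f_1,h_3), S(f_2,h_3)) all reduce to 0 modulo the current basis, so we have a Gröbner basis.
Inter-reduce: drop elements whose leading term is divisible by another's, tail-reduce, and make monic.
Reduced Gröbner basis: {x_1 - 1, x_2 - 2}.

Elimination: the polynomial x_2 - 2 lies in the elimination ideal for x_2, so x_2 ∈ {2}. For each such x_2, the remaining basis elements (now univariate) give the rest of the solution.
  x_2 = 2: the earlier basis element becomes x_1 - 1 = 0, giving x_1 = 1 — point (1, 2).
Substituting each solution back into the original system confirms all equations vanish.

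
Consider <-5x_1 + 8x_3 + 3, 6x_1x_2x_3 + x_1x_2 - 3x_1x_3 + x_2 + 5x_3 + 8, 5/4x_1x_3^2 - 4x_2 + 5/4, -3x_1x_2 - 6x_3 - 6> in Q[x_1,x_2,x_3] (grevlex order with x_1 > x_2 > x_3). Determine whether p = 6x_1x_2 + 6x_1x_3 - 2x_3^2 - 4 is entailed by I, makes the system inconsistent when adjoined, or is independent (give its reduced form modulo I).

First compute the reduced Gröbner basis of I by Buchberger's algorithm.
f_1 = -5x_1 + 8x_3 + 3, LT = x_1.
f_2 = 6x_1x_2x_3 + x_1x_2 - 3x_1x_3 + x_2 + 5x_3 + 8, LT = x_1x_2x_3.
f_3 = 5/4x_1x_3^2 - 4x_2 + 5/4, LT = x_1x_3^2.
f_4 = -3x_1x_2 - 6x_3 - 6, LT = x_1x_2.

S(f_1,f_2): lcm = x_1x_2x_3. S = -8/5x_2x_3^2 - 1/6x_1x_2 + 1/2x_1x_3 - 3/5x_2x_3 - 1/6x_2 - 5/6x_3 - 4/3.
  reduce S modulo (f_1, f_2, f_3, f_4):
  remainder -8/5x_2x_3^2 - 13/15x_2x_3 + 4/5x_3^2 - 4/15x_2 - 8/15x_3 - 4/3 ≠ 0; add h_5 = -8/5x_2x_3^2 - 13/15x_2x_3 + 4/5x_3^2 - 4/15x_2 - 8/15x_3 - 4/3 to the basis.

S(f_1,f_3): lcm = x_1x_3^2. S = -8/5x_3^3 - 3/5x_3^2 + 16/5x_2 - 1.
  reduce S modulo (f_1, f_2, f_3, f_4, h_5):
  remainder -8/5x_3^3 - 3/5x_3^2 + 16/5x_2 - 1 ≠ 0; add h_6 = -8/5x_3^3 - 3/5x_3^2 + 16/5x_2 - 1 to the basis.

S(f_1,f_4): lcm = x_1x_2. S = -8/5x_2x_3 - 3/5x_2 - 2x_3 - 2.
  reduce S modulo (f_1, f_2, f_3, f_4, h_5, h_6):
  remainder -8/5x_2x_3 - 3/5x_2 - 2x_3 - 2 ≠ 0; add h_7 = -8/5x_2x_3 - 3/5x_2 - 2x_3 - 2 to the basis.

S(f_2,f_3): lcm = x_1x_2x_3^2. S = 1/6x_1x_2x_3 - 1/2x_1x_3^2 + 16/5x_2^2 + 1/6x_2x_3 + 5/6x_3^2 - x_2 + 4/3x_3.
  reduce S modulo (f_1, f_2, f_3, f_4, h_5, h_6, h_7):
  remainder 16/5x_2^2 + 29/30x_3^2 - 1937/720x_2 + 131/120x_3 + 1/8 ≠ 0; add h_8 = 16/5x_2^2 + 29/30x_3^2 - 1937/720x_2 + 131/120x_3 + 1/8 to the basis.

S(f_2,f_4): lcm = x_1x_2x_3. S = 1/6x_1x_2 - 1/2x_1x_3 - 2x_3^2 + 1/6x_2 - 7/6x_3 + 4/3.
  reduce S modulo (f_1, f_2, f_3, f_4, h_5, h_6, h_7, h_8):
  remainder -14/5x_3^2 + 1/6x_2 - 9/5x_3 + 1 ≠ 0; add h_9 = -14/5x_3^2 + 1/6x_2 - 9/5x_3 + 1 to the basis.

S(f_3,f_4): lcm = x_1x_2x_3^2. S = -2x_3^3 - 16/5x_2^2 - 2x_3^2 + x_2.
  reduce S modulo (f_1, f_2, f_3, f_4, h_5, h_6, h_7, h_8, h_9):
  remainder -799/140x_2 + 107/84x_3 + 107/84 ≠ 0; add h_10 = -799/140x_2 + 107/84x_3 + 107/84 to the basis.

S(f_2,h_6): lcm = x_1x_2x_3^3. S = -5/24x_1x_2x_3^2 - 1/2x_1x_3^3 + 2x_1x_2^2 + 1/6x_2x_3^2 + 5/6x_3^3 - 5/8x_1x_2 + 4/3x_3^2.
  reduce S modulo (f_1, f_2, f_3, f_4, h_5, h_6, h_7, h_8, h_9, h_10):
  remainder 5580305/690336x_3 + 5580305/690336 ≠ 0; add h_11 = 5580305/690336x_3 + 5580305/690336 to the basis.

The other S-polynomials (S(f_1,h_5), S(f_2,h_5), S(f_3,h_5), S(f_4,h_5), S(f_1,h_6), S(f_3,h_6), S(f_4,h_6), S(h_5,h_6), S(f_1,h_7), S(f_2,h_7), S(f_3,h_7), S(f_4,h_7), S(h_5,h_7), S(h_6,h_7), S(f_1,h_8), S(f_2,h_8), S(f_3,h_8), S(f_4,h_8), S(h_5,h_8), S(h_6,h_8), S(h_7,h_8), S(f_1,h_9), S(f_2,h_9), S(f_3,h_9), S(f_4,h_9), S(h_5,h_9), S(h_6,h_9), S(h_7,h_9), S(h_8,h_9), S(f_1,h_10), S(f_2,h_10), S(f_3,h_10), S(f_4,h_10), S(h_5,h_10), S(h_6,h_10), S(h_7,h_10), S(h_8,h_10), S(h_9,h_10), S(f_1,h_11), S(f_2,h_11), S(f_3,h_11), S(f_4,h_11), S(h_5,h_11), S(h_6,h_11), S(h_7,h_11), S(h_8,h_11), S(h_9,h_11), S(h_10,h_11)) all reduce to 0 modulo the current basis, so we have a Gröbner basis.
Inter-reduce: drop elements whose leading term is divisible by another's, tail-reduce, and make monic.
Reduced Gröbner basis: {x_1 + 1, x_2, x_3 + 1}.
Label its elements g_1 = x_1 + 1, g_2 = x_2, g_3 = x_3 + 1.

Reduce p = 6x_1x_2 + 6x_1x_3 - 2x_3^2 - 4 modulo G:
  leading term x_1x_2: subtract (6x_2)·g_1 from 6x_1x_2 + 6x_1x_3 - 2x_3^2 - 4 → 6x_1x_3 - 2x_3^2 - 6x_2 - 4
  leading term x_1x_3: subtract (6x_3)·g_1 from 6x_1x_3 - 2x_3^2 - 6x_2 - 4 → -2x_3^2 - 6x_2 - 6x_3 - 4
  leading term x_3^2: subtract (-2x_3)·g_3 from -2x_3^2 - 6x_2 - 6x_3 - 4 → -6x_2 - 4x_3 - 4
  leading term x_2: subtract (-6)·g_2 from -6x_2 - 4x_3 - 4 → -4x_3 - 4
  leading term x_3: subtract (-4)·g_3 from -4x_3 - 4 → 0
  normal form = 0.
Since the normal form is 0, p ∈ I.

6x_1x_2 + 6x_1x_3 - 2x_3^2 - 4 lies in I (it reduces to 0).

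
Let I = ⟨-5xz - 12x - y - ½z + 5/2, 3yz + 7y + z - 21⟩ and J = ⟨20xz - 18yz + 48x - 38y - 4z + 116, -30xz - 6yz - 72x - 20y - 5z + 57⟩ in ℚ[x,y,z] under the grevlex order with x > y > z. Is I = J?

Equality of ideals is decidable: compute both reduced Gröbner bases (unique for the ordering) and check whether they agree.
Buchberger on the first generating set:
f_1 = -5xz - 12x - y - ½z + 5/2, LT = xz.
f_2 = 3yz + 7y + z - 21, LT = yz.

S(f_1,f_2): lcm = xyz. S = 1/15xy + ⅕y² - ⅓xz + 1/10yz + 7x - ½y.
  leading term xy: no divisor's leading term divides it; move 1/15xy to the remainder.
  leading term y²: no divisor's leading term divides it; move ⅕y² to the remainder.
  leading term xz: subtract (1/15)·f_1 from -⅓xz + 1/10yz + 7x - ½y → 1/10yz + 39/5x - 13/30y + 1/30z - ⅙
  leading term yz: subtract (1/30)·f_2 from 1/10yz + 39/5x - 13/30y + 1/30z - ⅙ → 39/5x - ⅔y + 8/15
  leading term x: no divisor's leading term divides it; move 39/5x to the remainder.
  leading term y: no divisor's leading term divides it; move -⅔y to the remainder.
  leading term 1: no divisor's leading term divides it; move 8/15 to the remainder.
  remainder 1/15xy + ⅕y² + 39/5x - ⅔y + 8/15 ≠ 0; add g_3 = 1/15xy + ⅕y² + 39/5x - ⅔y + 8/15 to the basis.

S(f_1,g_3): lcm = xyz. S = -3y²z + 12/5xy + ⅕y² - 117xz + 101/10yz - ½y - 8z.
  leading term y²z: subtract (-y)·f_2 from -3y²z + 12/5xy + ⅕y² - 117xz + 101/10yz - ½y - 8z → 12/5xy + 36/5y² - 117xz + 111/10yz - 43/2y - 8z
  leading term xy: subtract (36)·g_3 from 12/5xy + 36/5y² - 117xz + 111/10yz - 43/2y - 8z → -117xz + 111/10yz - 1404/5x + 5/2y - 8z - 96/5
  leading term xz: subtract (117/5)·f_1 from -117xz + 111/10yz - 1404/5x + 5/2y - 8z - 96/5 → 111/10yz + 259/10y + 37/10z - 777/10
  leading term yz: subtract (37/10)·f_2 from 111/10yz + 259/10y + 37/10z - 777/10 → 0
  remainder 0.

S(f_2,g_3): lcm = xyz. S = -3y²z + 7/3xy - 350/3xz + 10yz - 7x - 8z.
  leading term y²z: subtract (-y)·f_2 from -3y²z + 7/3xy - 350/3xz + 10yz - 7x - 8z → 7/3xy + 7y² - 350/3xz + 11yz - 7x - 21y - 8z
  leading term xy: subtract (35)·g_3 from 7/3xy + 7y² - 350/3xz + 11yz - 7x - 21y - 8z → -350/3xz + 11yz - 280x + 7/3y - 8z - 56/3
  leading term xz: subtract (70/3)·f_1 from -350/3xz + 11yz - 280x + 7/3y - 8z - 56/3 → 11yz + 77/3y + 11/3z - 77
  leading term yz: subtract (11/3)·f_2 from 11yz + 77/3y + 11/3z - 77 → 0
  remainder 0.

Every S-polynomial of the final basis reduces to 0, so we have a Gröbner basis.
Inter-reduce: drop elements whose leading term is divisible by another's, tail-reduce, and make monic.
Reduced Gröbner basis: {xy + 3y² + 117x - 10y + 8, xz + 12/5x + ⅕y + 1/10z - ½, yz + 7/3y + ⅓z - 7}.

Buchberger on the second generating set:
h_1 = 20xz - 18yz + 48x - 38y - 4z + 116, LT = xz.
h_2 = -30xz - 6yz - 72x - 20y - 5z + 57, LT = xz.

S(h_1,h_2): lcm = xz. S = -11/10yz - 77/30y - 11/30z + 77/10.
  leading term yz: no divisor's leading term divides it; move -11/10yz to the remainder.
  leading term y: no divisor's leading term divides it; move -77/30y to the remainder.
  leading term z: no divisor's leading term divides it; move -11/30z to the remainder.
  leading term 1: no divisor's leading term divides it; move 77/10 to the remainder.
  remainder -11/10yz - 77/30y - 11/30z + 77/10 ≠ 0; add k_3 = -11/10yz - 77/30y - 11/30z + 77/10 to the basis.

S(h_1,k_3): lcm = xyz. S = -9/10y²z + 1/15xy - 19/10y² - ⅓xz - ⅕yz + 7x + 29/5y.
  leading term y²z: subtract (9/11y)·k_3 from -9/10y²z + 1/15xy - 19/10y² - ⅓xz - ⅕yz + 7x + 29/5y → 1/15xy + ⅕y² - ⅓xz + 1/10yz + 7x - ½y
  leading term xy: no divisor's leading term divides it; move 1/15xy to the remainder.
  leading term y²: no divisor's leading term divides it; move ⅕y² to the remainder.
  leading term xz: subtract (-1/60)·h_1 from -⅓xz + 1/10yz + 7x - ½y → -⅕yz + 39/5x - 17/15y - 1/15z + 29/15
  leading term yz: subtract (2/11)·k_3 from -⅕yz + 39/5x - 17/15y - 1/15z + 29/15 → 39/5x - ⅔y + 8/15
  leading term x: no divisor's leading term divides it; move 39/5x to the remainder.
  leading term y: no divisor's leading term divides it; move -⅔y to the remainder.
  leading term 1: no divisor's leading term divides it; move 8/15 to the remainder.
  remainder 1/15xy + ⅕y² + 39/5x - ⅔y + 8/15 ≠ 0; add k_4 = 1/15xy + ⅕y² + 39/5x - ⅔y + 8/15 to the basis.

S(h_2,k_3): lcm = xyz. S = ⅕y²z + 1/15xy + ⅔y² - ⅓xz + ⅙yz + 7x - 19/10y.
  leading term y²z: subtract (-2/11y)·k_3 from ⅕y²z + 1/15xy + ⅔y² - ⅓xz + ⅙yz + 7x - 19/10y → 1/15xy + ⅕y² - ⅓xz + 1/10yz + 7x - ½y
  leading term xy: subtract (1)·k_4 from 1/15xy + ⅕y² - ⅓xz + 1/10yz + 7x - ½y → -⅓xz + 1/10yz - ⅘x + ⅙y - 8/15
  leading term xz: subtract (-1/60)·h_1 from -⅓xz + 1/10yz - ⅘x + ⅙y - 8/15 → -⅕yz - 7/15y - 1/15z + 7/5
  leading term yz: subtract (2/11)·k_3 from -⅕yz - 7/15y - 1/15z + 7/5 → 0
  remainder 0.

S(h_1,k_4): lcm = xyz. S = -39/10y²z + 12/5xy - 19/10y² - 117xz + 49/5yz + 29/5y - 8z.
  leading term y²z: subtract (39/11y)·k_3 from -39/10y²z + 12/5xy - 19/10y² - 117xz + 49/5yz + 29/5y - 8z → 12/5xy + 36/5y² - 117xz + 111/10yz - 43/2y - 8z
  leading term xy: subtract (36)·k_4 from 12/5xy + 36/5y² - 117xz + 111/10yz - 43/2y - 8z → -117xz + 111/10yz - 1404/5x + 5/2y - 8z - 96/5
  leading term xz: subtract (-117/20)·h_1 from -117xz + 111/10yz - 1404/5x + 5/2y - 8z - 96/5 → -471/5yz - 1099/5y - 157/5z + 3297/5
  leading term yz: subtract (942/11)·k_3 from -471/5yz - 1099/5y - 157/5z + 3297/5 → 0
  remainder 0.

S(h_2,k_4): lcm = xyz. S = -14/5y²z + 12/5xy + ⅔y² - 117xz + 61/6yz - 19/10y - 8z.
  leading term y²z: subtract (28/11y)·k_3 from -14/5y²z + 12/5xy + ⅔y² - 117xz + 61/6yz - 19/10y - 8z → 12/5xy + 36/5y² - 117xz + 111/10yz - 43/2y - 8z
  leading term xy: subtract (36)·k_4 from 12/5xy + 36/5y² - 117xz + 111/10yz - 43/2y - 8z → -117xz + 111/10yz - 1404/5x + 5/2y - 8z - 96/5
  leading term xz: subtract (-117/20)·h_1 from -117xz + 111/10yz - 1404/5x + 5/2y - 8z - 96/5 → -471/5yz - 1099/5y - 157/5z + 3297/5
  leading term yz: subtract (942/11)·k_3 from -471/5yz - 1099/5y - 157/5z + 3297/5 → 0
  remainder 0.

S(k_3,k_4): lcm = xyz. S = -3y²z + 7/3xy - 350/3xz + 10yz - 7x - 8z.
  leading term y²z: subtract (30/11y)·k_3 from -3y²z + 7/3xy - 350/3xz + 10yz - 7x - 8z → 7/3xy + 7y² - 350/3xz + 11yz - 7x - 21y - 8z
  leading term xy: subtract (35)·k_4 from 7/3xy + 7y² - 350/3xz + 11yz - 7x - 21y - 8z → -350/3xz + 11yz - 280x + 7/3y - 8z - 56/3
  leading term xz: subtract (-35/6)·h_1 from -350/3xz + 11yz - 280x + 7/3y - 8z - 56/3 → -94yz - 658/3y - 94/3z + 658
  leading term yz: subtract (940/11)·k_3 from -94yz - 658/3y - 94/3z + 658 → 0
  remainder 0.

Every S-polynomial of the final basis reduces to 0, so we have a Gröbner basis.
Inter-reduce: drop elements whose leading term is divisible by another's, tail-reduce, and make monic.
Reduced Gröbner basis: {xy + 3y² + 117x - 10y + 8, xz + 12/5x + ⅕y + 1/10z - ½, yz + 7/3y + ⅓z - 7}.

Same reduced basis, so the two generating sets span the same ideal.

Yes, the ideals are equal.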